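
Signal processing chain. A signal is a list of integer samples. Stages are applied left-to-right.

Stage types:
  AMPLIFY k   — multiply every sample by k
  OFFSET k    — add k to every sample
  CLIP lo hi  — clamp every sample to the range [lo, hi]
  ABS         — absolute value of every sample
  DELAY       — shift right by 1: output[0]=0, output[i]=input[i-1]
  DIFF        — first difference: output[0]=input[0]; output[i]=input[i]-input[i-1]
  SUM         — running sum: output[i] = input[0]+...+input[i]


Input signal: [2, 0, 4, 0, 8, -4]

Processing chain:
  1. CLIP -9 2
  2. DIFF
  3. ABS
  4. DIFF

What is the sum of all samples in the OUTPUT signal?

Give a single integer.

Input: [2, 0, 4, 0, 8, -4]
Stage 1 (CLIP -9 2): clip(2,-9,2)=2, clip(0,-9,2)=0, clip(4,-9,2)=2, clip(0,-9,2)=0, clip(8,-9,2)=2, clip(-4,-9,2)=-4 -> [2, 0, 2, 0, 2, -4]
Stage 2 (DIFF): s[0]=2, 0-2=-2, 2-0=2, 0-2=-2, 2-0=2, -4-2=-6 -> [2, -2, 2, -2, 2, -6]
Stage 3 (ABS): |2|=2, |-2|=2, |2|=2, |-2|=2, |2|=2, |-6|=6 -> [2, 2, 2, 2, 2, 6]
Stage 4 (DIFF): s[0]=2, 2-2=0, 2-2=0, 2-2=0, 2-2=0, 6-2=4 -> [2, 0, 0, 0, 0, 4]
Output sum: 6

Answer: 6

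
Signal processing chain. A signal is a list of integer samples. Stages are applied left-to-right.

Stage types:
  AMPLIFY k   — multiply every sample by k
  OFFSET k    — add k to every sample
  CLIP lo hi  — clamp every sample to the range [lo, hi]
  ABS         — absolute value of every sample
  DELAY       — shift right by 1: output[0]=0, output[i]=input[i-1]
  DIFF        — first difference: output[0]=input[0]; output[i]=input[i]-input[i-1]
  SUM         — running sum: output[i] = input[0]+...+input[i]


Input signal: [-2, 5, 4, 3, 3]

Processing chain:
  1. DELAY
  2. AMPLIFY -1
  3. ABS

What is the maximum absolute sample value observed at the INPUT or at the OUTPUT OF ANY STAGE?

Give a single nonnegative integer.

Answer: 5

Derivation:
Input: [-2, 5, 4, 3, 3] (max |s|=5)
Stage 1 (DELAY): [0, -2, 5, 4, 3] = [0, -2, 5, 4, 3] -> [0, -2, 5, 4, 3] (max |s|=5)
Stage 2 (AMPLIFY -1): 0*-1=0, -2*-1=2, 5*-1=-5, 4*-1=-4, 3*-1=-3 -> [0, 2, -5, -4, -3] (max |s|=5)
Stage 3 (ABS): |0|=0, |2|=2, |-5|=5, |-4|=4, |-3|=3 -> [0, 2, 5, 4, 3] (max |s|=5)
Overall max amplitude: 5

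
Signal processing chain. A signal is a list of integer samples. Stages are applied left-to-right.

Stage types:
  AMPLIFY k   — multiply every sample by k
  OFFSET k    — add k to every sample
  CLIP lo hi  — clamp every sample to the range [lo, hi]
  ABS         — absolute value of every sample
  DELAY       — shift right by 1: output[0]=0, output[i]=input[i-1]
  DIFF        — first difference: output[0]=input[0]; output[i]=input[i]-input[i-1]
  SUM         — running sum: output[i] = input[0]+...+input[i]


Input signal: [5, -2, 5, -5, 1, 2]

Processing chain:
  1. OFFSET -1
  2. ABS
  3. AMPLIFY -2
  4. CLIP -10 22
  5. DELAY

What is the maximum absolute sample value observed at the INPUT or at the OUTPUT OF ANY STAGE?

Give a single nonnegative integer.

Answer: 12

Derivation:
Input: [5, -2, 5, -5, 1, 2] (max |s|=5)
Stage 1 (OFFSET -1): 5+-1=4, -2+-1=-3, 5+-1=4, -5+-1=-6, 1+-1=0, 2+-1=1 -> [4, -3, 4, -6, 0, 1] (max |s|=6)
Stage 2 (ABS): |4|=4, |-3|=3, |4|=4, |-6|=6, |0|=0, |1|=1 -> [4, 3, 4, 6, 0, 1] (max |s|=6)
Stage 3 (AMPLIFY -2): 4*-2=-8, 3*-2=-6, 4*-2=-8, 6*-2=-12, 0*-2=0, 1*-2=-2 -> [-8, -6, -8, -12, 0, -2] (max |s|=12)
Stage 4 (CLIP -10 22): clip(-8,-10,22)=-8, clip(-6,-10,22)=-6, clip(-8,-10,22)=-8, clip(-12,-10,22)=-10, clip(0,-10,22)=0, clip(-2,-10,22)=-2 -> [-8, -6, -8, -10, 0, -2] (max |s|=10)
Stage 5 (DELAY): [0, -8, -6, -8, -10, 0] = [0, -8, -6, -8, -10, 0] -> [0, -8, -6, -8, -10, 0] (max |s|=10)
Overall max amplitude: 12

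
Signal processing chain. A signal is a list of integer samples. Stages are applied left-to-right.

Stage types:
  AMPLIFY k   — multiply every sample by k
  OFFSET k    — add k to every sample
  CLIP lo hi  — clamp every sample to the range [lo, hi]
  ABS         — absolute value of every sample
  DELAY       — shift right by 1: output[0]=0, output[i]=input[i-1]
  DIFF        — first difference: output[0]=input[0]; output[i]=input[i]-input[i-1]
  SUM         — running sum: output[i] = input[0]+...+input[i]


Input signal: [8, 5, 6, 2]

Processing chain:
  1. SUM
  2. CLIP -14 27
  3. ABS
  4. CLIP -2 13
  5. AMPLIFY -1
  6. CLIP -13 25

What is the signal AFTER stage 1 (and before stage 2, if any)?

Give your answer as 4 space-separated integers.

Input: [8, 5, 6, 2]
Stage 1 (SUM): sum[0..0]=8, sum[0..1]=13, sum[0..2]=19, sum[0..3]=21 -> [8, 13, 19, 21]

Answer: 8 13 19 21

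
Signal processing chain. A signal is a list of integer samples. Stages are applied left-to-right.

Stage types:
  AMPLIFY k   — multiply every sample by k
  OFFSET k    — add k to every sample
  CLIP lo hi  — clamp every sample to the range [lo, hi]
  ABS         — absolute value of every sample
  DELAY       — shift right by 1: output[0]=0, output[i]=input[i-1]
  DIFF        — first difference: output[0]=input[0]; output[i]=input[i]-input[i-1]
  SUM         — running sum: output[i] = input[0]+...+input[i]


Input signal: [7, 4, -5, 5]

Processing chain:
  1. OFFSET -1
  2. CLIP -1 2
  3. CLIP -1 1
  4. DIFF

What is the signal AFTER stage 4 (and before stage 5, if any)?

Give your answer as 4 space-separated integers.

Answer: 1 0 -2 2

Derivation:
Input: [7, 4, -5, 5]
Stage 1 (OFFSET -1): 7+-1=6, 4+-1=3, -5+-1=-6, 5+-1=4 -> [6, 3, -6, 4]
Stage 2 (CLIP -1 2): clip(6,-1,2)=2, clip(3,-1,2)=2, clip(-6,-1,2)=-1, clip(4,-1,2)=2 -> [2, 2, -1, 2]
Stage 3 (CLIP -1 1): clip(2,-1,1)=1, clip(2,-1,1)=1, clip(-1,-1,1)=-1, clip(2,-1,1)=1 -> [1, 1, -1, 1]
Stage 4 (DIFF): s[0]=1, 1-1=0, -1-1=-2, 1--1=2 -> [1, 0, -2, 2]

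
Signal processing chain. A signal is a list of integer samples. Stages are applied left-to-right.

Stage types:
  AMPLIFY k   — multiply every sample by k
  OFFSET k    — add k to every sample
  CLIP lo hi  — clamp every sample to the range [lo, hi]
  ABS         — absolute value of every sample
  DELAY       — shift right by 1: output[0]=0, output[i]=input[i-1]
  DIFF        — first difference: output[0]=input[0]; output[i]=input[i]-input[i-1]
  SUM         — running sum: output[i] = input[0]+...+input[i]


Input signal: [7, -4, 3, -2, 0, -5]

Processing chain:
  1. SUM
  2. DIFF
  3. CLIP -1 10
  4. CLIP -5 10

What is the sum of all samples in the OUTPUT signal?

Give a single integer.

Input: [7, -4, 3, -2, 0, -5]
Stage 1 (SUM): sum[0..0]=7, sum[0..1]=3, sum[0..2]=6, sum[0..3]=4, sum[0..4]=4, sum[0..5]=-1 -> [7, 3, 6, 4, 4, -1]
Stage 2 (DIFF): s[0]=7, 3-7=-4, 6-3=3, 4-6=-2, 4-4=0, -1-4=-5 -> [7, -4, 3, -2, 0, -5]
Stage 3 (CLIP -1 10): clip(7,-1,10)=7, clip(-4,-1,10)=-1, clip(3,-1,10)=3, clip(-2,-1,10)=-1, clip(0,-1,10)=0, clip(-5,-1,10)=-1 -> [7, -1, 3, -1, 0, -1]
Stage 4 (CLIP -5 10): clip(7,-5,10)=7, clip(-1,-5,10)=-1, clip(3,-5,10)=3, clip(-1,-5,10)=-1, clip(0,-5,10)=0, clip(-1,-5,10)=-1 -> [7, -1, 3, -1, 0, -1]
Output sum: 7

Answer: 7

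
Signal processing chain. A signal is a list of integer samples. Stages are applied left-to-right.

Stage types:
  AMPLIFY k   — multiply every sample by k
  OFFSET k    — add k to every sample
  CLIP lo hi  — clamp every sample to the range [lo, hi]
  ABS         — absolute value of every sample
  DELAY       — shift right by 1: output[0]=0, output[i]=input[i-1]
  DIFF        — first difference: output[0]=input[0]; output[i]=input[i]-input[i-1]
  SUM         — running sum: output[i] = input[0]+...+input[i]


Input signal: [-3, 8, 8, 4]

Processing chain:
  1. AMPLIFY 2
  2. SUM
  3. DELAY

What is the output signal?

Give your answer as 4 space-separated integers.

Answer: 0 -6 10 26

Derivation:
Input: [-3, 8, 8, 4]
Stage 1 (AMPLIFY 2): -3*2=-6, 8*2=16, 8*2=16, 4*2=8 -> [-6, 16, 16, 8]
Stage 2 (SUM): sum[0..0]=-6, sum[0..1]=10, sum[0..2]=26, sum[0..3]=34 -> [-6, 10, 26, 34]
Stage 3 (DELAY): [0, -6, 10, 26] = [0, -6, 10, 26] -> [0, -6, 10, 26]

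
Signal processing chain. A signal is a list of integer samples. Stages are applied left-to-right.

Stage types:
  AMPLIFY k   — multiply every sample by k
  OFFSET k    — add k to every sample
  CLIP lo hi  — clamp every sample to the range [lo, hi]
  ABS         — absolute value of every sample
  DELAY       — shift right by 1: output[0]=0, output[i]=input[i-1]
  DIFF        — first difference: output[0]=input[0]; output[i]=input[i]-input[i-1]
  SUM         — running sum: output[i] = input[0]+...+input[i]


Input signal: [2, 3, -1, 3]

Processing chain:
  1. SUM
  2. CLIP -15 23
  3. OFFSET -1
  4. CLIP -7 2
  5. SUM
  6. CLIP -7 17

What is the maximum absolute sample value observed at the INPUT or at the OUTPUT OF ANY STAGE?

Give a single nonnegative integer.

Answer: 7

Derivation:
Input: [2, 3, -1, 3] (max |s|=3)
Stage 1 (SUM): sum[0..0]=2, sum[0..1]=5, sum[0..2]=4, sum[0..3]=7 -> [2, 5, 4, 7] (max |s|=7)
Stage 2 (CLIP -15 23): clip(2,-15,23)=2, clip(5,-15,23)=5, clip(4,-15,23)=4, clip(7,-15,23)=7 -> [2, 5, 4, 7] (max |s|=7)
Stage 3 (OFFSET -1): 2+-1=1, 5+-1=4, 4+-1=3, 7+-1=6 -> [1, 4, 3, 6] (max |s|=6)
Stage 4 (CLIP -7 2): clip(1,-7,2)=1, clip(4,-7,2)=2, clip(3,-7,2)=2, clip(6,-7,2)=2 -> [1, 2, 2, 2] (max |s|=2)
Stage 5 (SUM): sum[0..0]=1, sum[0..1]=3, sum[0..2]=5, sum[0..3]=7 -> [1, 3, 5, 7] (max |s|=7)
Stage 6 (CLIP -7 17): clip(1,-7,17)=1, clip(3,-7,17)=3, clip(5,-7,17)=5, clip(7,-7,17)=7 -> [1, 3, 5, 7] (max |s|=7)
Overall max amplitude: 7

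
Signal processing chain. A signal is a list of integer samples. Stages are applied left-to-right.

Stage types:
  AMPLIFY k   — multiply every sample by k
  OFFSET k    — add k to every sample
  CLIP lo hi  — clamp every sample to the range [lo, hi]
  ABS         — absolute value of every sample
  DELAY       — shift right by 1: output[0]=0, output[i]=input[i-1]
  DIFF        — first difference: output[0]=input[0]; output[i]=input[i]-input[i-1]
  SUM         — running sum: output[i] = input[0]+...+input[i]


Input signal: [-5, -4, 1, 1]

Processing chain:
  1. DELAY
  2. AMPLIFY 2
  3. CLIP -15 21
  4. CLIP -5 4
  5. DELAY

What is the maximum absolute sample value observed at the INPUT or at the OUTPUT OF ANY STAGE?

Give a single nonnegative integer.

Input: [-5, -4, 1, 1] (max |s|=5)
Stage 1 (DELAY): [0, -5, -4, 1] = [0, -5, -4, 1] -> [0, -5, -4, 1] (max |s|=5)
Stage 2 (AMPLIFY 2): 0*2=0, -5*2=-10, -4*2=-8, 1*2=2 -> [0, -10, -8, 2] (max |s|=10)
Stage 3 (CLIP -15 21): clip(0,-15,21)=0, clip(-10,-15,21)=-10, clip(-8,-15,21)=-8, clip(2,-15,21)=2 -> [0, -10, -8, 2] (max |s|=10)
Stage 4 (CLIP -5 4): clip(0,-5,4)=0, clip(-10,-5,4)=-5, clip(-8,-5,4)=-5, clip(2,-5,4)=2 -> [0, -5, -5, 2] (max |s|=5)
Stage 5 (DELAY): [0, 0, -5, -5] = [0, 0, -5, -5] -> [0, 0, -5, -5] (max |s|=5)
Overall max amplitude: 10

Answer: 10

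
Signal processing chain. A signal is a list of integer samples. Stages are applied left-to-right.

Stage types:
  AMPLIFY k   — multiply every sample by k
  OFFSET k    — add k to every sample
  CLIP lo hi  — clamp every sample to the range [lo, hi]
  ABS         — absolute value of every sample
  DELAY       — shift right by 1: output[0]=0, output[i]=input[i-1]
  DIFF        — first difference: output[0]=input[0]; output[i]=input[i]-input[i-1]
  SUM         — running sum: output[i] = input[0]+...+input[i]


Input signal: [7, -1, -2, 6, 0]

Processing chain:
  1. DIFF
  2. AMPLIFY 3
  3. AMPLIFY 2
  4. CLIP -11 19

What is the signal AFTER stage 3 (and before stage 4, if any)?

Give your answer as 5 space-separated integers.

Input: [7, -1, -2, 6, 0]
Stage 1 (DIFF): s[0]=7, -1-7=-8, -2--1=-1, 6--2=8, 0-6=-6 -> [7, -8, -1, 8, -6]
Stage 2 (AMPLIFY 3): 7*3=21, -8*3=-24, -1*3=-3, 8*3=24, -6*3=-18 -> [21, -24, -3, 24, -18]
Stage 3 (AMPLIFY 2): 21*2=42, -24*2=-48, -3*2=-6, 24*2=48, -18*2=-36 -> [42, -48, -6, 48, -36]

Answer: 42 -48 -6 48 -36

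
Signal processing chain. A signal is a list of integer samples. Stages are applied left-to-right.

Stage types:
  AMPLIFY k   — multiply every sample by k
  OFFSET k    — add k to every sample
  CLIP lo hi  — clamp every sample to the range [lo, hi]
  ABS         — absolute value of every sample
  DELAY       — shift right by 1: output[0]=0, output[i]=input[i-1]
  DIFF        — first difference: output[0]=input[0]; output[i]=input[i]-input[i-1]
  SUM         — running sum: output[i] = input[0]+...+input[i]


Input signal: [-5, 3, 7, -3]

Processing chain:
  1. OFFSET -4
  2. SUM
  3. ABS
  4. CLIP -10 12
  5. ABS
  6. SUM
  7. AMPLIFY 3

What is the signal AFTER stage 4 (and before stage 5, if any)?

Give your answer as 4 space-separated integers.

Answer: 9 10 7 12

Derivation:
Input: [-5, 3, 7, -3]
Stage 1 (OFFSET -4): -5+-4=-9, 3+-4=-1, 7+-4=3, -3+-4=-7 -> [-9, -1, 3, -7]
Stage 2 (SUM): sum[0..0]=-9, sum[0..1]=-10, sum[0..2]=-7, sum[0..3]=-14 -> [-9, -10, -7, -14]
Stage 3 (ABS): |-9|=9, |-10|=10, |-7|=7, |-14|=14 -> [9, 10, 7, 14]
Stage 4 (CLIP -10 12): clip(9,-10,12)=9, clip(10,-10,12)=10, clip(7,-10,12)=7, clip(14,-10,12)=12 -> [9, 10, 7, 12]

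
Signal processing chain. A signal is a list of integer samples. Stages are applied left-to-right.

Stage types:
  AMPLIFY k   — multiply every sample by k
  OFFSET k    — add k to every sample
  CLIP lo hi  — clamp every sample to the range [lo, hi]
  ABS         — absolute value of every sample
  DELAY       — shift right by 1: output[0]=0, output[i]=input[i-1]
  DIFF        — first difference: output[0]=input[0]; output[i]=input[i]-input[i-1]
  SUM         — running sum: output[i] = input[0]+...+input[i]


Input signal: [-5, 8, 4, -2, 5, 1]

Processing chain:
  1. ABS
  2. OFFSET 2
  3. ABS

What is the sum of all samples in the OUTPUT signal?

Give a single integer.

Answer: 37

Derivation:
Input: [-5, 8, 4, -2, 5, 1]
Stage 1 (ABS): |-5|=5, |8|=8, |4|=4, |-2|=2, |5|=5, |1|=1 -> [5, 8, 4, 2, 5, 1]
Stage 2 (OFFSET 2): 5+2=7, 8+2=10, 4+2=6, 2+2=4, 5+2=7, 1+2=3 -> [7, 10, 6, 4, 7, 3]
Stage 3 (ABS): |7|=7, |10|=10, |6|=6, |4|=4, |7|=7, |3|=3 -> [7, 10, 6, 4, 7, 3]
Output sum: 37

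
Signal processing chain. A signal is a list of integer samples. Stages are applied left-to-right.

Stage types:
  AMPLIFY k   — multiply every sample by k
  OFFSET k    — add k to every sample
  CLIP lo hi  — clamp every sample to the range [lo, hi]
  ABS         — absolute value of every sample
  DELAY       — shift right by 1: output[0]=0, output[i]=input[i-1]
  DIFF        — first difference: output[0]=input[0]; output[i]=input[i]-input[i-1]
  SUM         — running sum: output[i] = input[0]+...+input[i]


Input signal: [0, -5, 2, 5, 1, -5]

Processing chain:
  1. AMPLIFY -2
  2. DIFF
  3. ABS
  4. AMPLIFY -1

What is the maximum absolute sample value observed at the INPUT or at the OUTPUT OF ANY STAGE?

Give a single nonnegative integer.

Answer: 14

Derivation:
Input: [0, -5, 2, 5, 1, -5] (max |s|=5)
Stage 1 (AMPLIFY -2): 0*-2=0, -5*-2=10, 2*-2=-4, 5*-2=-10, 1*-2=-2, -5*-2=10 -> [0, 10, -4, -10, -2, 10] (max |s|=10)
Stage 2 (DIFF): s[0]=0, 10-0=10, -4-10=-14, -10--4=-6, -2--10=8, 10--2=12 -> [0, 10, -14, -6, 8, 12] (max |s|=14)
Stage 3 (ABS): |0|=0, |10|=10, |-14|=14, |-6|=6, |8|=8, |12|=12 -> [0, 10, 14, 6, 8, 12] (max |s|=14)
Stage 4 (AMPLIFY -1): 0*-1=0, 10*-1=-10, 14*-1=-14, 6*-1=-6, 8*-1=-8, 12*-1=-12 -> [0, -10, -14, -6, -8, -12] (max |s|=14)
Overall max amplitude: 14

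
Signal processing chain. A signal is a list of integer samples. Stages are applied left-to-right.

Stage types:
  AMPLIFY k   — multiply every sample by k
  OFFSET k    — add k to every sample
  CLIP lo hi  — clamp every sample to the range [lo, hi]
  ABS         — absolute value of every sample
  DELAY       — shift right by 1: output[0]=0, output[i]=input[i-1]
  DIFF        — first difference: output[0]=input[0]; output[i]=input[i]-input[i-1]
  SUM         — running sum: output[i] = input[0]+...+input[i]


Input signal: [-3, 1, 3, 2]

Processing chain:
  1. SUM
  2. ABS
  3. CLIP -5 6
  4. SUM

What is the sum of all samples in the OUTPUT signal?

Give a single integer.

Answer: 23

Derivation:
Input: [-3, 1, 3, 2]
Stage 1 (SUM): sum[0..0]=-3, sum[0..1]=-2, sum[0..2]=1, sum[0..3]=3 -> [-3, -2, 1, 3]
Stage 2 (ABS): |-3|=3, |-2|=2, |1|=1, |3|=3 -> [3, 2, 1, 3]
Stage 3 (CLIP -5 6): clip(3,-5,6)=3, clip(2,-5,6)=2, clip(1,-5,6)=1, clip(3,-5,6)=3 -> [3, 2, 1, 3]
Stage 4 (SUM): sum[0..0]=3, sum[0..1]=5, sum[0..2]=6, sum[0..3]=9 -> [3, 5, 6, 9]
Output sum: 23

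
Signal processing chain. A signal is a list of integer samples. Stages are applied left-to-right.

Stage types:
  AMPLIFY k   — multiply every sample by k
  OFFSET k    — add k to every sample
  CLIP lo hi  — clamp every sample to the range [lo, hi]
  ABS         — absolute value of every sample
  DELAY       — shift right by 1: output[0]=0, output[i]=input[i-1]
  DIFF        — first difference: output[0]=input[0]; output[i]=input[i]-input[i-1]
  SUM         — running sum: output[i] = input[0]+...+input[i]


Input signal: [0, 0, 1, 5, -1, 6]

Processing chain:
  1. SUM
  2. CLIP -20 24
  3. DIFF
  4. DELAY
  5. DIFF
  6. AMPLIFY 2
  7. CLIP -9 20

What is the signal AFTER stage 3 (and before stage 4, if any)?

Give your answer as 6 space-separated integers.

Answer: 0 0 1 5 -1 6

Derivation:
Input: [0, 0, 1, 5, -1, 6]
Stage 1 (SUM): sum[0..0]=0, sum[0..1]=0, sum[0..2]=1, sum[0..3]=6, sum[0..4]=5, sum[0..5]=11 -> [0, 0, 1, 6, 5, 11]
Stage 2 (CLIP -20 24): clip(0,-20,24)=0, clip(0,-20,24)=0, clip(1,-20,24)=1, clip(6,-20,24)=6, clip(5,-20,24)=5, clip(11,-20,24)=11 -> [0, 0, 1, 6, 5, 11]
Stage 3 (DIFF): s[0]=0, 0-0=0, 1-0=1, 6-1=5, 5-6=-1, 11-5=6 -> [0, 0, 1, 5, -1, 6]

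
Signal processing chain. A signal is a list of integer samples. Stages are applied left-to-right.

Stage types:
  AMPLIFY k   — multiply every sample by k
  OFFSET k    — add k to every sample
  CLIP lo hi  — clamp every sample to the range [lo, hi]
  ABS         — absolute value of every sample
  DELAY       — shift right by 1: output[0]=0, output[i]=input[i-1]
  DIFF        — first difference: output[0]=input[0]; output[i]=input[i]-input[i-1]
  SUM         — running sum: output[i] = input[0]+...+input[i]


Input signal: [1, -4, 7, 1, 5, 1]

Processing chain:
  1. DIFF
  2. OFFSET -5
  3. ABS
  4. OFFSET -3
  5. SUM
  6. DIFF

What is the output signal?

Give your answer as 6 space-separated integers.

Input: [1, -4, 7, 1, 5, 1]
Stage 1 (DIFF): s[0]=1, -4-1=-5, 7--4=11, 1-7=-6, 5-1=4, 1-5=-4 -> [1, -5, 11, -6, 4, -4]
Stage 2 (OFFSET -5): 1+-5=-4, -5+-5=-10, 11+-5=6, -6+-5=-11, 4+-5=-1, -4+-5=-9 -> [-4, -10, 6, -11, -1, -9]
Stage 3 (ABS): |-4|=4, |-10|=10, |6|=6, |-11|=11, |-1|=1, |-9|=9 -> [4, 10, 6, 11, 1, 9]
Stage 4 (OFFSET -3): 4+-3=1, 10+-3=7, 6+-3=3, 11+-3=8, 1+-3=-2, 9+-3=6 -> [1, 7, 3, 8, -2, 6]
Stage 5 (SUM): sum[0..0]=1, sum[0..1]=8, sum[0..2]=11, sum[0..3]=19, sum[0..4]=17, sum[0..5]=23 -> [1, 8, 11, 19, 17, 23]
Stage 6 (DIFF): s[0]=1, 8-1=7, 11-8=3, 19-11=8, 17-19=-2, 23-17=6 -> [1, 7, 3, 8, -2, 6]

Answer: 1 7 3 8 -2 6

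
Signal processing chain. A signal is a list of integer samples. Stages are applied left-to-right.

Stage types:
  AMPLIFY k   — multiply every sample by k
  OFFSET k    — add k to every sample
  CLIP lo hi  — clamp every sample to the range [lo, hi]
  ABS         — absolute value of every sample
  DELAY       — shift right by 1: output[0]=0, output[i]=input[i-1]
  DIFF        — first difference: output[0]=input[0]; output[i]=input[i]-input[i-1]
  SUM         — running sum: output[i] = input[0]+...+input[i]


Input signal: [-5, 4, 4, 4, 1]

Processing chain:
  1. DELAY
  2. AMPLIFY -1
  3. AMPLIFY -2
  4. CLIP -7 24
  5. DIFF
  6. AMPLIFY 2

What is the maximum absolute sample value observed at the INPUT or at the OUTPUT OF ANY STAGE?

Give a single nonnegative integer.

Answer: 30

Derivation:
Input: [-5, 4, 4, 4, 1] (max |s|=5)
Stage 1 (DELAY): [0, -5, 4, 4, 4] = [0, -5, 4, 4, 4] -> [0, -5, 4, 4, 4] (max |s|=5)
Stage 2 (AMPLIFY -1): 0*-1=0, -5*-1=5, 4*-1=-4, 4*-1=-4, 4*-1=-4 -> [0, 5, -4, -4, -4] (max |s|=5)
Stage 3 (AMPLIFY -2): 0*-2=0, 5*-2=-10, -4*-2=8, -4*-2=8, -4*-2=8 -> [0, -10, 8, 8, 8] (max |s|=10)
Stage 4 (CLIP -7 24): clip(0,-7,24)=0, clip(-10,-7,24)=-7, clip(8,-7,24)=8, clip(8,-7,24)=8, clip(8,-7,24)=8 -> [0, -7, 8, 8, 8] (max |s|=8)
Stage 5 (DIFF): s[0]=0, -7-0=-7, 8--7=15, 8-8=0, 8-8=0 -> [0, -7, 15, 0, 0] (max |s|=15)
Stage 6 (AMPLIFY 2): 0*2=0, -7*2=-14, 15*2=30, 0*2=0, 0*2=0 -> [0, -14, 30, 0, 0] (max |s|=30)
Overall max amplitude: 30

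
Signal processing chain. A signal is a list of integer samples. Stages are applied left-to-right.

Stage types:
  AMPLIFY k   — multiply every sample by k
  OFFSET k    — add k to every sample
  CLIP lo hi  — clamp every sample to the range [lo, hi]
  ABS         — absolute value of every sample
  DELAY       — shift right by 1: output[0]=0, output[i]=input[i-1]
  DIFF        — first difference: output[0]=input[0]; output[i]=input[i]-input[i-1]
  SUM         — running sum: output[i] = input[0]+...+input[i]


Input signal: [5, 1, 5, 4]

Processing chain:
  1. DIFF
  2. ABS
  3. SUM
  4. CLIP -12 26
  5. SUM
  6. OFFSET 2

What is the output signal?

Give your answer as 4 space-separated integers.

Answer: 7 16 29 43

Derivation:
Input: [5, 1, 5, 4]
Stage 1 (DIFF): s[0]=5, 1-5=-4, 5-1=4, 4-5=-1 -> [5, -4, 4, -1]
Stage 2 (ABS): |5|=5, |-4|=4, |4|=4, |-1|=1 -> [5, 4, 4, 1]
Stage 3 (SUM): sum[0..0]=5, sum[0..1]=9, sum[0..2]=13, sum[0..3]=14 -> [5, 9, 13, 14]
Stage 4 (CLIP -12 26): clip(5,-12,26)=5, clip(9,-12,26)=9, clip(13,-12,26)=13, clip(14,-12,26)=14 -> [5, 9, 13, 14]
Stage 5 (SUM): sum[0..0]=5, sum[0..1]=14, sum[0..2]=27, sum[0..3]=41 -> [5, 14, 27, 41]
Stage 6 (OFFSET 2): 5+2=7, 14+2=16, 27+2=29, 41+2=43 -> [7, 16, 29, 43]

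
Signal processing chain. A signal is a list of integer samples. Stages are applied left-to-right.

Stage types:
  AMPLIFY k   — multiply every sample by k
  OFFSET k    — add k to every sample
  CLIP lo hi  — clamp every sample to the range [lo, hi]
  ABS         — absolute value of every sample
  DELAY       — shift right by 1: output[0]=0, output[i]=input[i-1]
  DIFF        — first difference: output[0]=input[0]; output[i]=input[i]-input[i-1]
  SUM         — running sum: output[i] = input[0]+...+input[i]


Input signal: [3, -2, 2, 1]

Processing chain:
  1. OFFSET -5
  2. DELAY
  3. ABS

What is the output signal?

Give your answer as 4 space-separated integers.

Input: [3, -2, 2, 1]
Stage 1 (OFFSET -5): 3+-5=-2, -2+-5=-7, 2+-5=-3, 1+-5=-4 -> [-2, -7, -3, -4]
Stage 2 (DELAY): [0, -2, -7, -3] = [0, -2, -7, -3] -> [0, -2, -7, -3]
Stage 3 (ABS): |0|=0, |-2|=2, |-7|=7, |-3|=3 -> [0, 2, 7, 3]

Answer: 0 2 7 3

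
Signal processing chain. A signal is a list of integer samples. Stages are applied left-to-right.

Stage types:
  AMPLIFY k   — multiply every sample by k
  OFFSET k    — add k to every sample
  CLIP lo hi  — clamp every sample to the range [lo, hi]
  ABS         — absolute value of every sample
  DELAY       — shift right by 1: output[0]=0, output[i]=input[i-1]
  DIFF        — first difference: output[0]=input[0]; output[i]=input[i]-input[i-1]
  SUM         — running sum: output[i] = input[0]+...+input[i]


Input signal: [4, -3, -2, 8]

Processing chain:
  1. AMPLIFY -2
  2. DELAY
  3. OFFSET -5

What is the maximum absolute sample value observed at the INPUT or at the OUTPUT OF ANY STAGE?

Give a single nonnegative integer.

Answer: 16

Derivation:
Input: [4, -3, -2, 8] (max |s|=8)
Stage 1 (AMPLIFY -2): 4*-2=-8, -3*-2=6, -2*-2=4, 8*-2=-16 -> [-8, 6, 4, -16] (max |s|=16)
Stage 2 (DELAY): [0, -8, 6, 4] = [0, -8, 6, 4] -> [0, -8, 6, 4] (max |s|=8)
Stage 3 (OFFSET -5): 0+-5=-5, -8+-5=-13, 6+-5=1, 4+-5=-1 -> [-5, -13, 1, -1] (max |s|=13)
Overall max amplitude: 16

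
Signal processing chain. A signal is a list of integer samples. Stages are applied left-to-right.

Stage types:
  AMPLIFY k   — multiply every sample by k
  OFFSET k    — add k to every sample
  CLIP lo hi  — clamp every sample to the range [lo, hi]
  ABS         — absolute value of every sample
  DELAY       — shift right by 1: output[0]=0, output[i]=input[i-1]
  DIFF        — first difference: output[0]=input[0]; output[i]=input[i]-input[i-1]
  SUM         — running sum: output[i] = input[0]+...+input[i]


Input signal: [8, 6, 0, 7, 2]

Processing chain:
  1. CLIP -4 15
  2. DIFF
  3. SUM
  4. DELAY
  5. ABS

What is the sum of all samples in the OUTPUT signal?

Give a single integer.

Input: [8, 6, 0, 7, 2]
Stage 1 (CLIP -4 15): clip(8,-4,15)=8, clip(6,-4,15)=6, clip(0,-4,15)=0, clip(7,-4,15)=7, clip(2,-4,15)=2 -> [8, 6, 0, 7, 2]
Stage 2 (DIFF): s[0]=8, 6-8=-2, 0-6=-6, 7-0=7, 2-7=-5 -> [8, -2, -6, 7, -5]
Stage 3 (SUM): sum[0..0]=8, sum[0..1]=6, sum[0..2]=0, sum[0..3]=7, sum[0..4]=2 -> [8, 6, 0, 7, 2]
Stage 4 (DELAY): [0, 8, 6, 0, 7] = [0, 8, 6, 0, 7] -> [0, 8, 6, 0, 7]
Stage 5 (ABS): |0|=0, |8|=8, |6|=6, |0|=0, |7|=7 -> [0, 8, 6, 0, 7]
Output sum: 21

Answer: 21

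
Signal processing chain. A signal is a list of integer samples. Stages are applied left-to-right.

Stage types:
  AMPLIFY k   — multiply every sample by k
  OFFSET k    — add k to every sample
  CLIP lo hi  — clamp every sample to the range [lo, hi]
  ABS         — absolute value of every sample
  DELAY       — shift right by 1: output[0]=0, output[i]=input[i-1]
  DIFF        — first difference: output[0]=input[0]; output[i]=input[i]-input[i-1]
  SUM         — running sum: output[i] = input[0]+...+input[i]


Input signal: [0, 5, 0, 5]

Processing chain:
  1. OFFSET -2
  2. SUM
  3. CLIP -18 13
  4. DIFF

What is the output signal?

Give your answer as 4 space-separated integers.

Answer: -2 3 -2 3

Derivation:
Input: [0, 5, 0, 5]
Stage 1 (OFFSET -2): 0+-2=-2, 5+-2=3, 0+-2=-2, 5+-2=3 -> [-2, 3, -2, 3]
Stage 2 (SUM): sum[0..0]=-2, sum[0..1]=1, sum[0..2]=-1, sum[0..3]=2 -> [-2, 1, -1, 2]
Stage 3 (CLIP -18 13): clip(-2,-18,13)=-2, clip(1,-18,13)=1, clip(-1,-18,13)=-1, clip(2,-18,13)=2 -> [-2, 1, -1, 2]
Stage 4 (DIFF): s[0]=-2, 1--2=3, -1-1=-2, 2--1=3 -> [-2, 3, -2, 3]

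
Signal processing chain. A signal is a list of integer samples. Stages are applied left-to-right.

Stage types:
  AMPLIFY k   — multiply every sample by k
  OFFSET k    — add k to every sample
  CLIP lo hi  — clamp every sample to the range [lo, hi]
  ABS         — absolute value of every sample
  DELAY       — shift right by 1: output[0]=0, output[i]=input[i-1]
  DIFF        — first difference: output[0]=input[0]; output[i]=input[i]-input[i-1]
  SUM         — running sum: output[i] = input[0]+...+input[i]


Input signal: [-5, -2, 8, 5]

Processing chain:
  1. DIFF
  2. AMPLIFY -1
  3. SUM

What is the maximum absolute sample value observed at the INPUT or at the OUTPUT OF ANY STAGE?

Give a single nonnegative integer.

Answer: 10

Derivation:
Input: [-5, -2, 8, 5] (max |s|=8)
Stage 1 (DIFF): s[0]=-5, -2--5=3, 8--2=10, 5-8=-3 -> [-5, 3, 10, -3] (max |s|=10)
Stage 2 (AMPLIFY -1): -5*-1=5, 3*-1=-3, 10*-1=-10, -3*-1=3 -> [5, -3, -10, 3] (max |s|=10)
Stage 3 (SUM): sum[0..0]=5, sum[0..1]=2, sum[0..2]=-8, sum[0..3]=-5 -> [5, 2, -8, -5] (max |s|=8)
Overall max amplitude: 10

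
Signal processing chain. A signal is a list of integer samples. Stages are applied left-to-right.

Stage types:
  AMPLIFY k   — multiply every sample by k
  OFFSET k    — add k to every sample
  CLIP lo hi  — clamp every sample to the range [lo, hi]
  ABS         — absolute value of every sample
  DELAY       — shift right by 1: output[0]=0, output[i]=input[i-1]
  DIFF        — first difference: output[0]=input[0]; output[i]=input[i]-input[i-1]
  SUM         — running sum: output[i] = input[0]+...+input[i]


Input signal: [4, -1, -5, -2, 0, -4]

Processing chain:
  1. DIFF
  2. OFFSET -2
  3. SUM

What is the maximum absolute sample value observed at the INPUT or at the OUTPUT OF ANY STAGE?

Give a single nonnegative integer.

Input: [4, -1, -5, -2, 0, -4] (max |s|=5)
Stage 1 (DIFF): s[0]=4, -1-4=-5, -5--1=-4, -2--5=3, 0--2=2, -4-0=-4 -> [4, -5, -4, 3, 2, -4] (max |s|=5)
Stage 2 (OFFSET -2): 4+-2=2, -5+-2=-7, -4+-2=-6, 3+-2=1, 2+-2=0, -4+-2=-6 -> [2, -7, -6, 1, 0, -6] (max |s|=7)
Stage 3 (SUM): sum[0..0]=2, sum[0..1]=-5, sum[0..2]=-11, sum[0..3]=-10, sum[0..4]=-10, sum[0..5]=-16 -> [2, -5, -11, -10, -10, -16] (max |s|=16)
Overall max amplitude: 16

Answer: 16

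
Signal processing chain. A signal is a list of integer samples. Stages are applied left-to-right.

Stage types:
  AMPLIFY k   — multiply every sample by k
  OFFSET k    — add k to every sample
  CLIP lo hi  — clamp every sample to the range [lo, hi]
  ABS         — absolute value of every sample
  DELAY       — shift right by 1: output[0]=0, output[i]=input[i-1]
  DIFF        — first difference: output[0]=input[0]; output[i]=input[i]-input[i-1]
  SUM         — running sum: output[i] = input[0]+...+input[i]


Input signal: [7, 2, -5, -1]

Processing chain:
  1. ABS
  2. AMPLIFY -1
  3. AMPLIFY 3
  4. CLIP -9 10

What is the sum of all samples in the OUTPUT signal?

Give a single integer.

Input: [7, 2, -5, -1]
Stage 1 (ABS): |7|=7, |2|=2, |-5|=5, |-1|=1 -> [7, 2, 5, 1]
Stage 2 (AMPLIFY -1): 7*-1=-7, 2*-1=-2, 5*-1=-5, 1*-1=-1 -> [-7, -2, -5, -1]
Stage 3 (AMPLIFY 3): -7*3=-21, -2*3=-6, -5*3=-15, -1*3=-3 -> [-21, -6, -15, -3]
Stage 4 (CLIP -9 10): clip(-21,-9,10)=-9, clip(-6,-9,10)=-6, clip(-15,-9,10)=-9, clip(-3,-9,10)=-3 -> [-9, -6, -9, -3]
Output sum: -27

Answer: -27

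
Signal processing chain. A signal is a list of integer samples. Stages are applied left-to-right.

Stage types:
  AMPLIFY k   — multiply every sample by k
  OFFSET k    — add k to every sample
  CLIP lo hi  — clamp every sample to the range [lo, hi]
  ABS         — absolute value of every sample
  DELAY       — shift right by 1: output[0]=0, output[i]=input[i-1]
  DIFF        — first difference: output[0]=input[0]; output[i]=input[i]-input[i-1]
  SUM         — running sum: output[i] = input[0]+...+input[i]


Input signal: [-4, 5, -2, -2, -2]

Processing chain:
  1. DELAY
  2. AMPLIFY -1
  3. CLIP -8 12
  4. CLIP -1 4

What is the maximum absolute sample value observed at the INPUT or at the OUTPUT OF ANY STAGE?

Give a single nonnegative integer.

Answer: 5

Derivation:
Input: [-4, 5, -2, -2, -2] (max |s|=5)
Stage 1 (DELAY): [0, -4, 5, -2, -2] = [0, -4, 5, -2, -2] -> [0, -4, 5, -2, -2] (max |s|=5)
Stage 2 (AMPLIFY -1): 0*-1=0, -4*-1=4, 5*-1=-5, -2*-1=2, -2*-1=2 -> [0, 4, -5, 2, 2] (max |s|=5)
Stage 3 (CLIP -8 12): clip(0,-8,12)=0, clip(4,-8,12)=4, clip(-5,-8,12)=-5, clip(2,-8,12)=2, clip(2,-8,12)=2 -> [0, 4, -5, 2, 2] (max |s|=5)
Stage 4 (CLIP -1 4): clip(0,-1,4)=0, clip(4,-1,4)=4, clip(-5,-1,4)=-1, clip(2,-1,4)=2, clip(2,-1,4)=2 -> [0, 4, -1, 2, 2] (max |s|=4)
Overall max amplitude: 5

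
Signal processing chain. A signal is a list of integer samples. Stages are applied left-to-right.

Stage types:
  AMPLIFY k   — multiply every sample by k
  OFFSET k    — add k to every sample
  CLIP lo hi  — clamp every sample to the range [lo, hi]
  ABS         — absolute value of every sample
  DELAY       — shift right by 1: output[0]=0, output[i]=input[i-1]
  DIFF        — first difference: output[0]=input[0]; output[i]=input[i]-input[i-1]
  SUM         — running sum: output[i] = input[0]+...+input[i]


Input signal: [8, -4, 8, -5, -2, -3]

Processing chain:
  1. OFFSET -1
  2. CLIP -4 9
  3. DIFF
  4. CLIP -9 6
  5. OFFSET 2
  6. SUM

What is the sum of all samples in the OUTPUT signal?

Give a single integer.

Input: [8, -4, 8, -5, -2, -3]
Stage 1 (OFFSET -1): 8+-1=7, -4+-1=-5, 8+-1=7, -5+-1=-6, -2+-1=-3, -3+-1=-4 -> [7, -5, 7, -6, -3, -4]
Stage 2 (CLIP -4 9): clip(7,-4,9)=7, clip(-5,-4,9)=-4, clip(7,-4,9)=7, clip(-6,-4,9)=-4, clip(-3,-4,9)=-3, clip(-4,-4,9)=-4 -> [7, -4, 7, -4, -3, -4]
Stage 3 (DIFF): s[0]=7, -4-7=-11, 7--4=11, -4-7=-11, -3--4=1, -4--3=-1 -> [7, -11, 11, -11, 1, -1]
Stage 4 (CLIP -9 6): clip(7,-9,6)=6, clip(-11,-9,6)=-9, clip(11,-9,6)=6, clip(-11,-9,6)=-9, clip(1,-9,6)=1, clip(-1,-9,6)=-1 -> [6, -9, 6, -9, 1, -1]
Stage 5 (OFFSET 2): 6+2=8, -9+2=-7, 6+2=8, -9+2=-7, 1+2=3, -1+2=1 -> [8, -7, 8, -7, 3, 1]
Stage 6 (SUM): sum[0..0]=8, sum[0..1]=1, sum[0..2]=9, sum[0..3]=2, sum[0..4]=5, sum[0..5]=6 -> [8, 1, 9, 2, 5, 6]
Output sum: 31

Answer: 31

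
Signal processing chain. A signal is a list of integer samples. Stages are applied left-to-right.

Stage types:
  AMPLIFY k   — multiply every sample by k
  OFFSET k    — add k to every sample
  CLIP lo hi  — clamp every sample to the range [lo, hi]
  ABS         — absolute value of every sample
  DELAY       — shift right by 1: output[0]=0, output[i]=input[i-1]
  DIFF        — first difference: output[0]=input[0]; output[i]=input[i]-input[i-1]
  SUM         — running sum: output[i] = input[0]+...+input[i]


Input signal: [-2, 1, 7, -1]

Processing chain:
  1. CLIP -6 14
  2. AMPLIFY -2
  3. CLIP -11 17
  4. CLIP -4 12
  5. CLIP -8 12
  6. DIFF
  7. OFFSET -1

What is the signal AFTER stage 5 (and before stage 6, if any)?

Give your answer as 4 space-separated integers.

Input: [-2, 1, 7, -1]
Stage 1 (CLIP -6 14): clip(-2,-6,14)=-2, clip(1,-6,14)=1, clip(7,-6,14)=7, clip(-1,-6,14)=-1 -> [-2, 1, 7, -1]
Stage 2 (AMPLIFY -2): -2*-2=4, 1*-2=-2, 7*-2=-14, -1*-2=2 -> [4, -2, -14, 2]
Stage 3 (CLIP -11 17): clip(4,-11,17)=4, clip(-2,-11,17)=-2, clip(-14,-11,17)=-11, clip(2,-11,17)=2 -> [4, -2, -11, 2]
Stage 4 (CLIP -4 12): clip(4,-4,12)=4, clip(-2,-4,12)=-2, clip(-11,-4,12)=-4, clip(2,-4,12)=2 -> [4, -2, -4, 2]
Stage 5 (CLIP -8 12): clip(4,-8,12)=4, clip(-2,-8,12)=-2, clip(-4,-8,12)=-4, clip(2,-8,12)=2 -> [4, -2, -4, 2]

Answer: 4 -2 -4 2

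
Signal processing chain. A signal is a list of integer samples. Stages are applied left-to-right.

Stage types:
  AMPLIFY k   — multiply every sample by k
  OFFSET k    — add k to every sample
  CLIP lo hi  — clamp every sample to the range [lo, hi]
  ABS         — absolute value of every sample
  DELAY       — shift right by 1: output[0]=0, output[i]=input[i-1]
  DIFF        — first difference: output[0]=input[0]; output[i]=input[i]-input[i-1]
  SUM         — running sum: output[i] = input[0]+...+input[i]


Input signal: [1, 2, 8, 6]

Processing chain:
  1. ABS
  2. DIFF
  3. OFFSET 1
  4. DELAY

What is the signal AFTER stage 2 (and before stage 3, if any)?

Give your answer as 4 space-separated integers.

Input: [1, 2, 8, 6]
Stage 1 (ABS): |1|=1, |2|=2, |8|=8, |6|=6 -> [1, 2, 8, 6]
Stage 2 (DIFF): s[0]=1, 2-1=1, 8-2=6, 6-8=-2 -> [1, 1, 6, -2]

Answer: 1 1 6 -2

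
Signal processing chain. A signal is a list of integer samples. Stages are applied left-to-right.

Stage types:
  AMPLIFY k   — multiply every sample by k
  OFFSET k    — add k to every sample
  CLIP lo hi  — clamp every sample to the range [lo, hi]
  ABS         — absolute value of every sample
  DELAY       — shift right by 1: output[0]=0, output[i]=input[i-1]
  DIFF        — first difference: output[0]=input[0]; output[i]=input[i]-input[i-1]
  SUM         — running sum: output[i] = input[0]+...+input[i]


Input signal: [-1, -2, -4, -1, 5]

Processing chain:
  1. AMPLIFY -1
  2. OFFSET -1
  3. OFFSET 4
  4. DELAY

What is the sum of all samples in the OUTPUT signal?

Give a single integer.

Answer: 20

Derivation:
Input: [-1, -2, -4, -1, 5]
Stage 1 (AMPLIFY -1): -1*-1=1, -2*-1=2, -4*-1=4, -1*-1=1, 5*-1=-5 -> [1, 2, 4, 1, -5]
Stage 2 (OFFSET -1): 1+-1=0, 2+-1=1, 4+-1=3, 1+-1=0, -5+-1=-6 -> [0, 1, 3, 0, -6]
Stage 3 (OFFSET 4): 0+4=4, 1+4=5, 3+4=7, 0+4=4, -6+4=-2 -> [4, 5, 7, 4, -2]
Stage 4 (DELAY): [0, 4, 5, 7, 4] = [0, 4, 5, 7, 4] -> [0, 4, 5, 7, 4]
Output sum: 20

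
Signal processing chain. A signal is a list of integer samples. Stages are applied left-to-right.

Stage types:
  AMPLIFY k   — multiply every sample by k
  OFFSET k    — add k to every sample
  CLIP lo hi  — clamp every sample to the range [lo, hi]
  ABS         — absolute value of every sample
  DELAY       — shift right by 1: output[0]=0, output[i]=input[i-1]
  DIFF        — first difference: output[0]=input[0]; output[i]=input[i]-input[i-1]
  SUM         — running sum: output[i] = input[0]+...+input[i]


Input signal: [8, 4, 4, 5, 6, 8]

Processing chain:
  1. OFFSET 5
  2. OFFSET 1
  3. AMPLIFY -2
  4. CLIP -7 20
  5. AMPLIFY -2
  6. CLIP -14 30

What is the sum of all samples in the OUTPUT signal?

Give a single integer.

Answer: 84

Derivation:
Input: [8, 4, 4, 5, 6, 8]
Stage 1 (OFFSET 5): 8+5=13, 4+5=9, 4+5=9, 5+5=10, 6+5=11, 8+5=13 -> [13, 9, 9, 10, 11, 13]
Stage 2 (OFFSET 1): 13+1=14, 9+1=10, 9+1=10, 10+1=11, 11+1=12, 13+1=14 -> [14, 10, 10, 11, 12, 14]
Stage 3 (AMPLIFY -2): 14*-2=-28, 10*-2=-20, 10*-2=-20, 11*-2=-22, 12*-2=-24, 14*-2=-28 -> [-28, -20, -20, -22, -24, -28]
Stage 4 (CLIP -7 20): clip(-28,-7,20)=-7, clip(-20,-7,20)=-7, clip(-20,-7,20)=-7, clip(-22,-7,20)=-7, clip(-24,-7,20)=-7, clip(-28,-7,20)=-7 -> [-7, -7, -7, -7, -7, -7]
Stage 5 (AMPLIFY -2): -7*-2=14, -7*-2=14, -7*-2=14, -7*-2=14, -7*-2=14, -7*-2=14 -> [14, 14, 14, 14, 14, 14]
Stage 6 (CLIP -14 30): clip(14,-14,30)=14, clip(14,-14,30)=14, clip(14,-14,30)=14, clip(14,-14,30)=14, clip(14,-14,30)=14, clip(14,-14,30)=14 -> [14, 14, 14, 14, 14, 14]
Output sum: 84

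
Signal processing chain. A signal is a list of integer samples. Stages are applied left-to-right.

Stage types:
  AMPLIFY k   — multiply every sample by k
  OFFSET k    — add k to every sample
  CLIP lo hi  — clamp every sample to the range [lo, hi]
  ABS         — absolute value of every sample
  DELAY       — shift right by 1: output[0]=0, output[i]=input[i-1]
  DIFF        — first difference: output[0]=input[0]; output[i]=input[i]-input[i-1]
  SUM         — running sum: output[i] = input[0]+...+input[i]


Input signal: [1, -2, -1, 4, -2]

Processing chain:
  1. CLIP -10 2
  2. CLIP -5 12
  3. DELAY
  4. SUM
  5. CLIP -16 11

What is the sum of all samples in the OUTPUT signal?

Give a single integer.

Input: [1, -2, -1, 4, -2]
Stage 1 (CLIP -10 2): clip(1,-10,2)=1, clip(-2,-10,2)=-2, clip(-1,-10,2)=-1, clip(4,-10,2)=2, clip(-2,-10,2)=-2 -> [1, -2, -1, 2, -2]
Stage 2 (CLIP -5 12): clip(1,-5,12)=1, clip(-2,-5,12)=-2, clip(-1,-5,12)=-1, clip(2,-5,12)=2, clip(-2,-5,12)=-2 -> [1, -2, -1, 2, -2]
Stage 3 (DELAY): [0, 1, -2, -1, 2] = [0, 1, -2, -1, 2] -> [0, 1, -2, -1, 2]
Stage 4 (SUM): sum[0..0]=0, sum[0..1]=1, sum[0..2]=-1, sum[0..3]=-2, sum[0..4]=0 -> [0, 1, -1, -2, 0]
Stage 5 (CLIP -16 11): clip(0,-16,11)=0, clip(1,-16,11)=1, clip(-1,-16,11)=-1, clip(-2,-16,11)=-2, clip(0,-16,11)=0 -> [0, 1, -1, -2, 0]
Output sum: -2

Answer: -2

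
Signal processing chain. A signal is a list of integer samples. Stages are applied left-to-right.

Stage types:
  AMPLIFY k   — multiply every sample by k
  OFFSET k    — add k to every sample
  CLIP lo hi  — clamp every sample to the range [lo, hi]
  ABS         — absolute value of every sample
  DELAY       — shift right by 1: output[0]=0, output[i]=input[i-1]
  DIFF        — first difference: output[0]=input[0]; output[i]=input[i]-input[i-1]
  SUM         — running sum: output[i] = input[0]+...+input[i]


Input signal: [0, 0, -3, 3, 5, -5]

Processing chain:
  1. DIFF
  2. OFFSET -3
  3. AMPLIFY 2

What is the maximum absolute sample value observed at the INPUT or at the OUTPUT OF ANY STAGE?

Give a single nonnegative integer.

Answer: 26

Derivation:
Input: [0, 0, -3, 3, 5, -5] (max |s|=5)
Stage 1 (DIFF): s[0]=0, 0-0=0, -3-0=-3, 3--3=6, 5-3=2, -5-5=-10 -> [0, 0, -3, 6, 2, -10] (max |s|=10)
Stage 2 (OFFSET -3): 0+-3=-3, 0+-3=-3, -3+-3=-6, 6+-3=3, 2+-3=-1, -10+-3=-13 -> [-3, -3, -6, 3, -1, -13] (max |s|=13)
Stage 3 (AMPLIFY 2): -3*2=-6, -3*2=-6, -6*2=-12, 3*2=6, -1*2=-2, -13*2=-26 -> [-6, -6, -12, 6, -2, -26] (max |s|=26)
Overall max amplitude: 26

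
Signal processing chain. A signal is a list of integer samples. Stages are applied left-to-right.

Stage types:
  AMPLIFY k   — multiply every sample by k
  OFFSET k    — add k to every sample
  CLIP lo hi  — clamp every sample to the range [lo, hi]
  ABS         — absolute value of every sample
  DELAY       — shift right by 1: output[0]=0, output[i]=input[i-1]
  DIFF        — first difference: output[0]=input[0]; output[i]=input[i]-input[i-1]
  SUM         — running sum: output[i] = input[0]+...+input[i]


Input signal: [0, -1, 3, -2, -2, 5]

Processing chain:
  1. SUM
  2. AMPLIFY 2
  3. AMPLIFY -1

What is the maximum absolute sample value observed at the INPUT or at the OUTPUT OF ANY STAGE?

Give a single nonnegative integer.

Input: [0, -1, 3, -2, -2, 5] (max |s|=5)
Stage 1 (SUM): sum[0..0]=0, sum[0..1]=-1, sum[0..2]=2, sum[0..3]=0, sum[0..4]=-2, sum[0..5]=3 -> [0, -1, 2, 0, -2, 3] (max |s|=3)
Stage 2 (AMPLIFY 2): 0*2=0, -1*2=-2, 2*2=4, 0*2=0, -2*2=-4, 3*2=6 -> [0, -2, 4, 0, -4, 6] (max |s|=6)
Stage 3 (AMPLIFY -1): 0*-1=0, -2*-1=2, 4*-1=-4, 0*-1=0, -4*-1=4, 6*-1=-6 -> [0, 2, -4, 0, 4, -6] (max |s|=6)
Overall max amplitude: 6

Answer: 6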